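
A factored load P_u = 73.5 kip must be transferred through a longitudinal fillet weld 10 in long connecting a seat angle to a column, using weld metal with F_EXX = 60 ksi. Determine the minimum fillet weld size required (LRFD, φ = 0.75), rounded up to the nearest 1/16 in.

w = 7/16 in

Total weld length L = 10 in.
Required throat t_e = P_u / (φ × 0.6 F_EXX × L) = 73.5 / (0.75 × 0.6 × 60 × 10) = 0.2722 in.
Required leg w = t_e / 0.707 = 0.385 in → use 7/16 in.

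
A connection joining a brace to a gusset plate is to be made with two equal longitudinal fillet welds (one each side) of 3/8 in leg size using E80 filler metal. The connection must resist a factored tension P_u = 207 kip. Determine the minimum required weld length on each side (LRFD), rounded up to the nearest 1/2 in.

E80XX → F_EXX = 80 ksi.
Throat t_e = 0.707 × 0.375 = 0.2651 in.
φr_n = 0.75 × 0.6 × 80 × 0.2651 = 9.544 kip/in.
L_req = P_u / φr_n = 207 / 9.544 = 21.69 in total.
Per side: 21.69 / 2 = 10.84 in.
Round up → use L = 11 in on each side.

L = 11 in on each side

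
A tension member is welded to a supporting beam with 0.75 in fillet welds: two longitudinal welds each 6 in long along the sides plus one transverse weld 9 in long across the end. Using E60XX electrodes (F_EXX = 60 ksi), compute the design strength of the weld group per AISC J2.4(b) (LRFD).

t_e = 0.707 × 0.75 = 0.5302 in.
R_nwl = 0.6 × 60 × 0.5302 × 12 = 229.1 kips (longitudinal, 2 welds).
R_nwt = 0.6 × 60 × 0.5302 × 9 = 171.8 kips (transverse, base value).
(i) R_nwl + R_nwt = 400.9 kips; (ii) 0.85 R_nwl + 1.5 R_nwt = 452.4 kips.
R_n = max = 452.4 kips [governs: (ii)]; φR_n = 339.3 kips.

φR_n ≈ 339 kips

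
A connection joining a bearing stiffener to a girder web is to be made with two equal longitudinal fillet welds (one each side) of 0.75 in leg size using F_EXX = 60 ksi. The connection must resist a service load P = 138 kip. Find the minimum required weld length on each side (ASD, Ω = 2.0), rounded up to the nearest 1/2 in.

Throat t_e = 0.707 × 0.75 = 0.5302 in.
r_n/Ω = (0.6 × 60 × 0.5302) / 2.0 = 9.544 kip/in.
L_req = P / (r_n/Ω) = 138 / 9.544 = 14.46 in total.
Per side: 14.46 / 2 = 7.229 in.
Round up → use L = 7.5 in on each side.

L = 7.5 in on each side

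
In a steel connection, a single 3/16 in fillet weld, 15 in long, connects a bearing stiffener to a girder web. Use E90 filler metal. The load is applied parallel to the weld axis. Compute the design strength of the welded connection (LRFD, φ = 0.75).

φR_n ≈ 80.5 kip

E90XX → F_EXX = 90 ksi.
Effective throat t_e = 0.707 × 0.1875 = 0.1326 in.
Total length L = 15 in; A_we = 0.1326 × 15 = 1.988 in².
F_nw = 0.6 F_EXX = 0.6 × 90 = 54 ksi.
φR_n = 0.75 × 54 × 1.988 = 80.53 kip.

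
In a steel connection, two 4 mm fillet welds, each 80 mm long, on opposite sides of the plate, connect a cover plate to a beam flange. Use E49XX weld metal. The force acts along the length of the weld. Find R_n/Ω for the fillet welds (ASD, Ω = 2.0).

E49XX → F_EXX = 490 MPa.
Effective throat t_e = 0.707 × 4 = 2.828 mm.
Total length L = 160 mm; A_we = 2.828 × 160 = 452.5 mm².
F_nw = 0.6 F_EXX = 0.6 × 490 = 294 MPa.
R_n = 294 × 452.5 × 10⁻³ = 133 kN; R_n/Ω = 133/2.0 = 66.51 kN.

R_n/Ω ≈ 66.5 kN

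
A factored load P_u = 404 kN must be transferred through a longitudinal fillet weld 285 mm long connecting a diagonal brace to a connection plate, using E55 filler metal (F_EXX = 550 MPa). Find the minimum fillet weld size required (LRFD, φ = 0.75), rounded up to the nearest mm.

w = 9 mm

Total weld length L = 285 mm.
Required throat t_e = P_u / (φ × 0.6 F_EXX × L) = 404 / (0.75 × 0.6 × 550 × 285 × 10⁻³) = 5.727 mm.
Required leg w = t_e / 0.707 = 8.101 mm → use 9 mm.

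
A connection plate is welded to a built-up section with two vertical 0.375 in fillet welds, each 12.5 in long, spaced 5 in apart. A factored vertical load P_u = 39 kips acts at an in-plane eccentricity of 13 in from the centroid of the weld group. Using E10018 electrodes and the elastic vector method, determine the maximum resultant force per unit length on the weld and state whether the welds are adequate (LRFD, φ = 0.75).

E100XX → F_EXX = 100 ksi.
Total weld length L_w = 25 in. Treat welds as unit-width lines.
Polar moment about centroid: J = 2[d³/12 + d(b/2)²] = 2[12.5³/12 + 12.5×2.5²] = 481.8 in³.
Direct shear f_v = P/L_w = 39 / 25 = 1.56 kip/in (vertical).
Torsion M = P·e = 39 × 13 = 507 kip·in.
Critical point at (x, y) = (2.5, 6.25) from centroid. f_tx = M·y/J = 6.577 kip/in; f_ty = M·x/J = 2.631 kip/in.
Resultant f_max = √[f_tx² + (f_v + f_ty)²] = √[6.577² + (1.56 + 2.631)²] = 7.799 kip/in.
Capacity per unit length: φr_n = 0.75 × 0.6 × 100 × (0.707 × 0.375) = 11.93 kip/in.
7.799 ≤ 11.93 → adequate.

f_max ≈ 7.8 kip/in; adequate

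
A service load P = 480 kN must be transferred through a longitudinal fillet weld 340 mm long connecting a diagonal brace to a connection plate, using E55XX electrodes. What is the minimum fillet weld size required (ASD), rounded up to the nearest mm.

E55XX → F_EXX = 550 MPa.
Total weld length L = 340 mm.
Required throat t_e = P × Ω / (0.6 F_EXX × L) = 480 × 2.0 / (0.6 × 550 × 340 × 10⁻³) = 8.556 mm.
Required leg w = t_e / 0.707 = 12.1 mm → use 13 mm.

w = 13 mm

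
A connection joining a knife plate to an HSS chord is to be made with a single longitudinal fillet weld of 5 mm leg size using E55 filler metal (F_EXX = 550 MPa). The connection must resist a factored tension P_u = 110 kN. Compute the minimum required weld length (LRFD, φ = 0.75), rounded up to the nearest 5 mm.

L = 130 mm

Throat t_e = 0.707 × 5 = 3.535 mm.
φr_n = 0.75 × 0.6 × 550 × 3.535 × 10⁻³ = 0.8749 kN/mm.
L_req = P_u / φr_n = 110 / 0.8749 = 125.7 mm total.
Round up → use L = 130 mm.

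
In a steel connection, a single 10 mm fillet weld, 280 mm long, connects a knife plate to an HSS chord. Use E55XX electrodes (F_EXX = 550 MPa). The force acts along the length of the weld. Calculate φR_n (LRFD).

Effective throat t_e = 0.707 × 10 = 7.07 mm.
Total length L = 280 mm; A_we = 7.07 × 280 = 1980 mm².
F_nw = 0.6 F_EXX = 0.6 × 550 = 330 MPa.
φR_n = 0.75 × 330 × 1980 × 10⁻³ = 490 kN.

φR_n ≈ 490 kN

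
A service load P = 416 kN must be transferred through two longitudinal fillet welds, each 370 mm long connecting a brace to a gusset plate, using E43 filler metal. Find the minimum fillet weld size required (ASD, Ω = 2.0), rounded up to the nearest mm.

w = 7 mm

E43XX → F_EXX = 430 MPa.
Total weld length L = 740 mm.
Required throat t_e = P × Ω / (0.6 F_EXX × L) = 416 × 2.0 / (0.6 × 430 × 740 × 10⁻³) = 4.358 mm.
Required leg w = t_e / 0.707 = 6.164 mm → use 7 mm.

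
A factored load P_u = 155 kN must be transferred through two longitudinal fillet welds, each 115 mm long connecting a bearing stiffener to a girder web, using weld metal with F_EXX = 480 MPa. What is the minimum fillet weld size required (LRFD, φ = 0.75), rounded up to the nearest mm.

w = 5 mm

Total weld length L = 230 mm.
Required throat t_e = P_u / (φ × 0.6 F_EXX × L) = 155 / (0.75 × 0.6 × 480 × 230 × 10⁻³) = 3.12 mm.
Required leg w = t_e / 0.707 = 4.413 mm → use 5 mm.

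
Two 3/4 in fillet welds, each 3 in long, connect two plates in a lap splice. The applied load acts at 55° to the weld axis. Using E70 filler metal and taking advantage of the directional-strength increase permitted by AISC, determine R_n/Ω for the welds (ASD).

E70XX → F_EXX = 70 ksi.
t_e = 0.707 × 0.75 = 0.5302 in; A_we = 0.5302 × 6 = 3.181 in².
Directional factor: 1.0 + 0.5 sin^1.5(55°) = 1.371.
F_nw = 0.6 × 70 × 1.371 = 57.57 ksi.
R_n/Ω = (57.57 × 3.181) / 2.0 = 91.58 kip.

R_n/Ω ≈ 91.6 kip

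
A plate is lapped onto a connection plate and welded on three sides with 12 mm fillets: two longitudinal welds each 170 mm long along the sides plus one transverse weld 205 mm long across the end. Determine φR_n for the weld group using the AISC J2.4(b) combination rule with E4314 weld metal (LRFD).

E43XX → F_EXX = 430 MPa.
t_e = 0.707 × 12 = 8.484 mm.
R_nwl = 0.6 × 430 × 8.484 × 340 × 10⁻³ = 744.2 kN (longitudinal, 2 welds).
R_nwt = 0.6 × 430 × 8.484 × 205 × 10⁻³ = 448.7 kN (transverse, base value).
(i) R_nwl + R_nwt = 1193 kN; (ii) 0.85 R_nwl + 1.5 R_nwt = 1306 kN.
R_n = max = 1306 kN [governs: (ii)]; φR_n = 979.2 kN.

φR_n ≈ 979 kN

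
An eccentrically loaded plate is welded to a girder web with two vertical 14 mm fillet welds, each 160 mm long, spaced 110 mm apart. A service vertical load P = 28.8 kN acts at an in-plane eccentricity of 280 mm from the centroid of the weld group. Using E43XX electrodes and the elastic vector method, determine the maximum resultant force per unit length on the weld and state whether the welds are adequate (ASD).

E43XX → F_EXX = 430 MPa.
Total weld length L_w = 320 mm. Treat welds as unit-width lines.
Polar moment about centroid: J = 2[d³/12 + d(b/2)²] = 2[160³/12 + 160×55²] = 1651000 mm³.
Direct shear f_v = P/L_w = 28.8×10³ / 320 = 90 N/mm (vertical).
Torsion M = P·e = 28.8×10³ × 280 = 8064000 N·mm.
Critical point at (x, y) = (55, 80) from centroid. f_tx = M·y/J = 390.8 N/mm; f_ty = M·x/J = 268.7 N/mm.
Resultant f_max = √[f_tx² + (f_v + f_ty)²] = √[390.8² + (90 + 268.7)²] = 530.5 N/mm.
Capacity per unit length: r_n/Ω = (1/2.0) × 0.6 × 430 × (0.707 × 14) = 1277 N/mm.
530.5 ≤ 1277 → adequate.

f_max ≈ 530 N/mm; adequate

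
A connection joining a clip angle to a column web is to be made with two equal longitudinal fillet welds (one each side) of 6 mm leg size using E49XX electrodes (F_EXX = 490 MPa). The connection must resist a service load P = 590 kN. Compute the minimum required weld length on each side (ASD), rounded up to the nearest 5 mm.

L = 475 mm on each side

Throat t_e = 0.707 × 6 = 4.242 mm.
r_n/Ω = (0.6 × 490 × 4.242) / 2.0 = 623.6 N/mm = 0.6236 kN/mm.
L_req = P / (r_n/Ω) = 590 / 0.6236 = 946.2 mm total.
Per side: 946.2 / 2 = 473.1 mm.
Round up → use L = 475 mm on each side.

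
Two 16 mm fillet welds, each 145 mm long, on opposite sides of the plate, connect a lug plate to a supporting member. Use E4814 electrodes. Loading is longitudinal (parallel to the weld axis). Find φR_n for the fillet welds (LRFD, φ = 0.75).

E48XX → F_EXX = 480 MPa.
Effective throat t_e = 0.707 × 16 = 11.31 mm.
Total length L = 290 mm; A_we = 11.31 × 290 = 3280 mm².
F_nw = 0.6 F_EXX = 0.6 × 480 = 288 MPa.
φR_n = 0.75 × 288 × 3280 × 10⁻³ = 708.6 kN.

φR_n ≈ 709 kN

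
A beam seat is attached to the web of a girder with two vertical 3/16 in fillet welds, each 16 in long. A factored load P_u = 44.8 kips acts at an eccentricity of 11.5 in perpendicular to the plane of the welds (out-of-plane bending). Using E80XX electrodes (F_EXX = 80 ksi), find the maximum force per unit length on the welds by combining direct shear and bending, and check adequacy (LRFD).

f_max ≈ 6.2 kip/in; NOT adequate

L_w = 2 × 16 = 32 in; section modulus (unit throat) S = 2 × L²/6 = 85.33 in².
Direct shear f_v = P/L_w = 44.8/32 = 1.4 kip/in.
Moment M = P × e = 44.8 × 11.5 = 515.2 kip·in; bending f_b = M/S = 6.037 kip/in.
f_max = √(f_v² + f_b²) = √(1.4² + 6.037²) = 6.198 kip/in.
φr_n = 0.75 × 0.6 × 80 × (0.707 × 0.1875) = 4.772 kip/in → NOT adequate.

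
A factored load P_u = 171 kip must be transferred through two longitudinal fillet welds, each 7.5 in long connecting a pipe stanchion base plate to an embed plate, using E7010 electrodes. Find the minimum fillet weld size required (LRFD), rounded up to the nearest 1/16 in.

E70XX → F_EXX = 70 ksi.
Total weld length L = 15 in.
Required throat t_e = P_u / (φ × 0.6 F_EXX × L) = 171 / (0.75 × 0.6 × 70 × 15) = 0.3619 in.
Required leg w = t_e / 0.707 = 0.5119 in → use 9/16 in.

w = 9/16 in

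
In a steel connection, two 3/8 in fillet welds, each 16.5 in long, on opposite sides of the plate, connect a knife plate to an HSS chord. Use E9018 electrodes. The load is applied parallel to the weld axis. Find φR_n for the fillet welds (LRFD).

φR_n ≈ 354 kip

E90XX → F_EXX = 90 ksi.
Effective throat t_e = 0.707 × 0.375 = 0.2651 in.
Total length L = 33 in; A_we = 0.2651 × 33 = 8.749 in².
F_nw = 0.6 F_EXX = 0.6 × 90 = 54 ksi.
φR_n = 0.75 × 54 × 8.749 = 354.3 kip.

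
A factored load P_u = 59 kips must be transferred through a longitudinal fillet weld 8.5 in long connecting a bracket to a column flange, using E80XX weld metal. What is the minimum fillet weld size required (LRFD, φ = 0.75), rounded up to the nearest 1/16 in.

w = 5/16 in

E80XX → F_EXX = 80 ksi.
Total weld length L = 8.5 in.
Required throat t_e = P_u / (φ × 0.6 F_EXX × L) = 59 / (0.75 × 0.6 × 80 × 8.5) = 0.1928 in.
Required leg w = t_e / 0.707 = 0.2727 in → use 5/16 in.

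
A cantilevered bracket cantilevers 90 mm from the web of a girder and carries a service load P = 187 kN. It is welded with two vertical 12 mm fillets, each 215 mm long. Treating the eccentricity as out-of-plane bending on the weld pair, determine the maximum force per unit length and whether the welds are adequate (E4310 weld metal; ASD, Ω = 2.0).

f_max ≈ 1180 N/mm; NOT adequate

E43XX → F_EXX = 430 MPa.
L_w = 2 × 215 = 430 mm; section modulus (unit throat) S = 2 × L²/6 = 15410 mm².
Direct shear f_v = P/L_w = 187×10³/430 = 434.9 N/mm.
Moment M = P × e = 187×10³ × 90 = 16830000 N·mm; bending f_b = M/S = 1092 N/mm.
f_max = √(f_v² + f_b²) = √(434.9² + 1092²) = 1176 N/mm.
r_n/Ω = (1/2.0) × 0.6 × 430 × (0.707 × 12) = 1094 N/mm → NOT adequate.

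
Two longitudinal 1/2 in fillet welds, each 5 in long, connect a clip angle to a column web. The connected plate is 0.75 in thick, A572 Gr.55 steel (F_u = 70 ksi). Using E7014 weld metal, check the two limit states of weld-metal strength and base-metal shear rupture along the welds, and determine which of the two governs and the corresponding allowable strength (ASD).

E70XX → F_EXX = 70 ksi.
t_e = 0.707 × 0.5 = 0.3535 in; L = 10 in.
Weld metal: R_n/Ω = (1/2.0) × 0.6 × 70 × 0.3535 × 10 = 74.23 kips.
Base metal (shear rupture): R_n/Ω = (1/2.0) × 0.6 × 70 × 0.75 × 10 = 157.5 kips.
Governing: weld metal.

R_n/Ω ≈ 74.2 kips (weld metal governs)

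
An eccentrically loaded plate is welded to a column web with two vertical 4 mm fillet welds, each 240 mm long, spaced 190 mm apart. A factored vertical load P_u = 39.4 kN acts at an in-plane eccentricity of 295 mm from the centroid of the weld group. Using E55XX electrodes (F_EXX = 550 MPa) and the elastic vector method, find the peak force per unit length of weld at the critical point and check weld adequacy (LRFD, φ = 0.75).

f_max ≈ 325 N/mm; adequate

Total weld length L_w = 480 mm. Treat welds as unit-width lines.
Polar moment about centroid: J = 2[d³/12 + d(b/2)²] = 2[240³/12 + 240×95²] = 6636000 mm³.
Direct shear f_v = P/L_w = 39.4×10³ / 480 = 82.08 N/mm (vertical).
Torsion M = P·e = 39.4×10³ × 295 = 11623000 N·mm.
Critical point at (x, y) = (95, 120) from centroid. f_tx = M·y/J = 210.2 N/mm; f_ty = M·x/J = 166.4 N/mm.
Resultant f_max = √[f_tx² + (f_v + f_ty)²] = √[210.2² + (82.08 + 166.4)²] = 325.4 N/mm.
Capacity per unit length: φr_n = 0.75 × 0.6 × 550 × (0.707 × 4) = 699.9 N/mm.
325.4 ≤ 699.9 → adequate.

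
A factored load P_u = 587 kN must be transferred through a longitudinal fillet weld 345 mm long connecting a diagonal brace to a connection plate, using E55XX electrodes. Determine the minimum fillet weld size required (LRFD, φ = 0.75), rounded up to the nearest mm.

w = 10 mm

E55XX → F_EXX = 550 MPa.
Total weld length L = 345 mm.
Required throat t_e = P_u / (φ × 0.6 F_EXX × L) = 587 / (0.75 × 0.6 × 550 × 345 × 10⁻³) = 6.875 mm.
Required leg w = t_e / 0.707 = 9.724 mm → use 10 mm.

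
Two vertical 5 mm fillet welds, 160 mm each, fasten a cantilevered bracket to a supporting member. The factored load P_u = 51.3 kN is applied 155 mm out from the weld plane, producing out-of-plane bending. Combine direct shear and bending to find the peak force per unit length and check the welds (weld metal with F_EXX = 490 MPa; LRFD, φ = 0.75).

L_w = 2 × 160 = 320 mm; section modulus (unit throat) S = 2 × L²/6 = 8533 mm².
Direct shear f_v = P/L_w = 51.3×10³/320 = 160.3 N/mm.
Moment M = P × e = 51.3×10³ × 155 = 7951500 N·mm; bending f_b = M/S = 931.8 N/mm.
f_max = √(f_v² + f_b²) = √(160.3² + 931.8²) = 945.5 N/mm.
φr_n = 0.75 × 0.6 × 490 × (0.707 × 5) = 779.5 N/mm → NOT adequate.

f_max ≈ 946 N/mm; NOT adequate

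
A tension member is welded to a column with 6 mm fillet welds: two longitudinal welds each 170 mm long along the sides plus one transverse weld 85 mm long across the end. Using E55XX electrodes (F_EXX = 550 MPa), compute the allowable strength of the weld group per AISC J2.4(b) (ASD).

R_n/Ω ≈ 297 kN

t_e = 0.707 × 6 = 4.242 mm.
R_nwl = 0.6 × 550 × 4.242 × 340 × 10⁻³ = 476 kN (longitudinal, 2 welds).
R_nwt = 0.6 × 550 × 4.242 × 85 × 10⁻³ = 119 kN (transverse, base value).
(i) R_nwl + R_nwt = 594.9 kN; (ii) 0.85 R_nwl + 1.5 R_nwt = 583 kN.
R_n = max = 594.9 kN [governs: (i)]; R_n/Ω = 297.5 kN.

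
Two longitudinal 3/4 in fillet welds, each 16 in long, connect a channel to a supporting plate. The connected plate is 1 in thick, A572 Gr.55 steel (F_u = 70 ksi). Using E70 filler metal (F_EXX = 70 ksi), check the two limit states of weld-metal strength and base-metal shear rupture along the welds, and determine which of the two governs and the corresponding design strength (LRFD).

φR_n ≈ 534 kip (weld metal governs)

t_e = 0.707 × 0.75 = 0.5302 in; L = 32 in.
Weld metal: φR_n = 0.75 × 0.6 × 70 × 0.5302 × 32 = 534.5 kip.
Base metal (shear rupture): φR_n = 0.75 × 0.6 × 70 × 1 × 32 = 1008 kip.
Governing: weld metal.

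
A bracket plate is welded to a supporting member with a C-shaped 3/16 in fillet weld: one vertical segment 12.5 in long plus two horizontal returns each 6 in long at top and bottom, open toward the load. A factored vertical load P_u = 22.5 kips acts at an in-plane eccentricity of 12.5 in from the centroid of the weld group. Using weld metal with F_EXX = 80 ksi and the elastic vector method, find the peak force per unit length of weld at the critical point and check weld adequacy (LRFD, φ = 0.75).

Total weld length L_w = 24.5 in. Treat welds as unit-width lines.
Centroid: x̄ = 2×6×3 / 24.5 = 1.469 in from the vertical weld.
Polar moment about centroid: J = I_x + I_y = [12.5³/12 + 2×6×6.25²] + [12.5×1.469² + 2(6³/12 + 6×1.531²)] = 722.6 in³.
Direct shear f_v = P/L_w = 22.5 / 24.5 = 0.9184 kip/in (vertical).
Torsion M = P·e = 22.5 × 12.5 = 281.25 kip·in.
Critical point at (x, y) = (4.531, 6.25) from centroid. f_tx = M·y/J = 2.433 kip/in; f_ty = M·x/J = 1.763 kip/in.
Resultant f_max = √[f_tx² + (f_v + f_ty)²] = √[2.433² + (0.9184 + 1.763)²] = 3.621 kip/in.
Capacity per unit length: φr_n = 0.75 × 0.6 × 80 × (0.707 × 0.1875) = 4.772 kip/in.
3.621 ≤ 4.772 → adequate.

f_max ≈ 3.62 kip/in; adequate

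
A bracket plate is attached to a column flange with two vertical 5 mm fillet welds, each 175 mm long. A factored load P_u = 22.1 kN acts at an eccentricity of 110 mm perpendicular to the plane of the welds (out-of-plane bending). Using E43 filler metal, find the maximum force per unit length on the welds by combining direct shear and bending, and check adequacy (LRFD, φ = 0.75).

E43XX → F_EXX = 430 MPa.
L_w = 2 × 175 = 350 mm; section modulus (unit throat) S = 2 × L²/6 = 10210 mm².
Direct shear f_v = P/L_w = 22.1×10³/350 = 63.14 N/mm.
Moment M = P × e = 22.1×10³ × 110 = 2431000 N·mm; bending f_b = M/S = 238.1 N/mm.
f_max = √(f_v² + f_b²) = √(63.14² + 238.1²) = 246.4 N/mm.
φr_n = 0.75 × 0.6 × 430 × (0.707 × 5) = 684 N/mm → adequate.

f_max ≈ 246 N/mm; adequate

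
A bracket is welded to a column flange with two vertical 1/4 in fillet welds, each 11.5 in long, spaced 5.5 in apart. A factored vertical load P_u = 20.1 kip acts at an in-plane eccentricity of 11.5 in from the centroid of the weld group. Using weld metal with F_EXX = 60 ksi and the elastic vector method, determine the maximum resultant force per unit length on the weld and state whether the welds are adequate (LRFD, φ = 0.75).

Total weld length L_w = 23 in. Treat welds as unit-width lines.
Polar moment about centroid: J = 2[d³/12 + d(b/2)²] = 2[11.5³/12 + 11.5×2.75²] = 427.4 in³.
Direct shear f_v = P/L_w = 20.1 / 23 = 0.8739 kip/in (vertical).
Torsion M = P·e = 20.1 × 11.5 = 231.15 kip·in.
Critical point at (x, y) = (2.75, 5.75) from centroid. f_tx = M·y/J = 3.11 kip/in; f_ty = M·x/J = 1.487 kip/in.
Resultant f_max = √[f_tx² + (f_v + f_ty)²] = √[3.11² + (0.8739 + 1.487)²] = 3.904 kip/in.
Capacity per unit length: φr_n = 0.75 × 0.6 × 60 × (0.707 × 0.25) = 4.772 kip/in.
3.904 ≤ 4.772 → adequate.

f_max ≈ 3.9 kip/in; adequate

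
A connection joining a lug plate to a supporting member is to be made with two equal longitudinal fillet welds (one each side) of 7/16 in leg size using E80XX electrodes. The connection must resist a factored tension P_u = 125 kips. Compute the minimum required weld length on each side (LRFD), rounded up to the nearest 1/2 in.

L = 6 in on each side

E80XX → F_EXX = 80 ksi.
Throat t_e = 0.707 × 0.4375 = 0.3093 in.
φr_n = 0.75 × 0.6 × 80 × 0.3093 = 11.14 kips/in.
L_req = P_u / φr_n = 125 / 11.14 = 11.23 in total.
Per side: 11.23 / 2 = 5.613 in.
Round up → use L = 6 in on each side.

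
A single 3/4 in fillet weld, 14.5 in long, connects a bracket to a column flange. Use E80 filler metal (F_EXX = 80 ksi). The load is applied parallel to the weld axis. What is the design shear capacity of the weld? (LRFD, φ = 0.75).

φR_n ≈ 277 kips

Effective throat t_e = 0.707 × 0.75 = 0.5302 in.
Total length L = 14.5 in; A_we = 0.5302 × 14.5 = 7.689 in².
F_nw = 0.6 F_EXX = 0.6 × 80 = 48 ksi.
φR_n = 0.75 × 48 × 7.689 = 276.8 kips.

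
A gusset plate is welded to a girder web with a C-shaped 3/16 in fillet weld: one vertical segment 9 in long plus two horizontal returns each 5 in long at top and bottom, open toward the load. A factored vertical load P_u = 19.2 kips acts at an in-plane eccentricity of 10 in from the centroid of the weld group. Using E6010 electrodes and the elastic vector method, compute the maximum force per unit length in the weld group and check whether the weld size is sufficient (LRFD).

f_max ≈ 4.27 kip/in; NOT adequate

E60XX → F_EXX = 60 ksi.
Total weld length L_w = 19 in. Treat welds as unit-width lines.
Centroid: x̄ = 2×5×2.5 / 19 = 1.316 in from the vertical weld.
Polar moment about centroid: J = I_x + I_y = [9³/12 + 2×5×4.5²] + [9×1.316² + 2(5³/12 + 5×1.184²)] = 313.7 in³.
Direct shear f_v = P/L_w = 19.2 / 19 = 1.011 kip/in (vertical).
Torsion M = P·e = 19.2 × 10 = 192 kip·in.
Critical point at (x, y) = (3.684, 4.5) from centroid. f_tx = M·y/J = 2.754 kip/in; f_ty = M·x/J = 2.255 kip/in.
Resultant f_max = √[f_tx² + (f_v + f_ty)²] = √[2.754² + (1.011 + 2.255)²] = 4.272 kip/in.
Capacity per unit length: φr_n = 0.75 × 0.6 × 60 × (0.707 × 0.1875) = 3.579 kip/in.
4.272 > 3.579 → NOT adequate.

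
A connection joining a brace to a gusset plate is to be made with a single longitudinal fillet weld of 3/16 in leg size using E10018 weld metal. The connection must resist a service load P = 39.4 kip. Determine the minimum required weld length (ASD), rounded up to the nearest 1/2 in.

E100XX → F_EXX = 100 ksi.
Throat t_e = 0.707 × 0.1875 = 0.1326 in.
r_n/Ω = (0.6 × 100 × 0.1326) / 2.0 = 3.977 kip/in.
L_req = P / (r_n/Ω) = 39.4 / 3.977 = 9.907 in total.
Round up → use L = 10 in.

L = 10 in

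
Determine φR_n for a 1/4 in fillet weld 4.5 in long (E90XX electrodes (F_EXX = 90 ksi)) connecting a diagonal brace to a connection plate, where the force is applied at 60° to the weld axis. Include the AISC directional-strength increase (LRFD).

t_e = 0.707 × 0.25 = 0.1767 in; A_we = 0.1767 × 4.5 = 0.7954 in².
Directional factor: 1.0 + 0.5 sin^1.5(60°) = 1.403.
F_nw = 0.6 × 90 × 1.403 = 75.76 ksi.
φR_n = 0.75 × 75.76 × 0.7954 = 45.19 kips.

φR_n ≈ 45.2 kips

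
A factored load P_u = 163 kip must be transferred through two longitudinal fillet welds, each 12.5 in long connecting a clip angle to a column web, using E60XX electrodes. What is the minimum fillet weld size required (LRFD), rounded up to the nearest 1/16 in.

E60XX → F_EXX = 60 ksi.
Total weld length L = 25 in.
Required throat t_e = P_u / (φ × 0.6 F_EXX × L) = 163 / (0.75 × 0.6 × 60 × 25) = 0.2415 in.
Required leg w = t_e / 0.707 = 0.3416 in → use 3/8 in.

w = 3/8 in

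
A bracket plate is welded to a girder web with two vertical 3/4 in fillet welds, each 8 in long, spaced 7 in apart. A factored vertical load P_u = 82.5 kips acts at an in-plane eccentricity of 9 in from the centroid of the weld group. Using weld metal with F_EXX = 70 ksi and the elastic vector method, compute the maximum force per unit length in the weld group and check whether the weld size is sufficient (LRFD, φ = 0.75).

Total weld length L_w = 16 in. Treat welds as unit-width lines.
Polar moment about centroid: J = 2[d³/12 + d(b/2)²] = 2[8³/12 + 8×3.5²] = 281.3 in³.
Direct shear f_v = P/L_w = 82.5 / 16 = 5.156 kip/in (vertical).
Torsion M = P·e = 82.5 × 9 = 742.5 kip·in.
Critical point at (x, y) = (3.5, 4) from centroid. f_tx = M·y/J = 10.56 kip/in; f_ty = M·x/J = 9.237 kip/in.
Resultant f_max = √[f_tx² + (f_v + f_ty)²] = √[10.56² + (5.156 + 9.237)²] = 17.85 kip/in.
Capacity per unit length: φr_n = 0.75 × 0.6 × 70 × (0.707 × 0.75) = 16.7 kip/in.
17.85 > 16.7 → NOT adequate.

f_max ≈ 17.8 kip/in; NOT adequate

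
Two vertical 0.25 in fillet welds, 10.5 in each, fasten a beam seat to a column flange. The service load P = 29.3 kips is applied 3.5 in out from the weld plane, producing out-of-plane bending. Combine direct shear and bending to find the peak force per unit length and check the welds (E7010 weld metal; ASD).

f_max ≈ 3.12 kip/in; adequate

E70XX → F_EXX = 70 ksi.
L_w = 2 × 10.5 = 21 in; section modulus (unit throat) S = 2 × L²/6 = 36.75 in².
Direct shear f_v = P/L_w = 29.3/21 = 1.395 kip/in.
Moment M = P × e = 29.3 × 3.5 = 102.55 kip·in; bending f_b = M/S = 2.79 kip/in.
f_max = √(f_v² + f_b²) = √(1.395² + 2.79²) = 3.12 kip/in.
r_n/Ω = (1/2.0) × 0.6 × 70 × (0.707 × 0.25) = 3.712 kip/in → adequate.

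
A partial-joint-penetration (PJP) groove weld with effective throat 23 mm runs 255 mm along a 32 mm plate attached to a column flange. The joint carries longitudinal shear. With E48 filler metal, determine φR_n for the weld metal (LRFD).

E48XX → F_EXX = 480 MPa.
Effective throat (given) t_e = 23 mm.
A_we = 23 × 255 = 5865 mm².
F_nw = 0.6 F_EXX = 288 MPa.
φR_n = 0.75 × 288 × 5865 × 10⁻³ = 1267 kN.

φR_n ≈ 1270 kN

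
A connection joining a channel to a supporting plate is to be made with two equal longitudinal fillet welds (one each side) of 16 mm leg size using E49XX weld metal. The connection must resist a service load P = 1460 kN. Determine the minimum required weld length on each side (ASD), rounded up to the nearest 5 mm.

L = 440 mm on each side

E49XX → F_EXX = 490 MPa.
Throat t_e = 0.707 × 16 = 11.31 mm.
r_n/Ω = (0.6 × 490 × 11.31) / 2.0 = 1663 N/mm = 1.663 kN/mm.
L_req = P / (r_n/Ω) = 1460 / 1.663 = 878 mm total.
Per side: 878 / 2 = 439 mm.
Round up → use L = 440 mm on each side.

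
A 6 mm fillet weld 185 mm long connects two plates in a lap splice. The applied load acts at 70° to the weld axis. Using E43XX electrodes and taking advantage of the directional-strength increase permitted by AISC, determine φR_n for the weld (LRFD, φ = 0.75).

E43XX → F_EXX = 430 MPa.
t_e = 0.707 × 6 = 4.242 mm; A_we = 4.242 × 185 = 784.8 mm².
Directional factor: 1.0 + 0.5 sin^1.5(70°) = 1.455.
F_nw = 0.6 × 430 × 1.455 = 375.5 MPa.
φR_n = 0.75 × 375.5 × 784.8 × 10⁻³ = 221 kN.

φR_n ≈ 221 kN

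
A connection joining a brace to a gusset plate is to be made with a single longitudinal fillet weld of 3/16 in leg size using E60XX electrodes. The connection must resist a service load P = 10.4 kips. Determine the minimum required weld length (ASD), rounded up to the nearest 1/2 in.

E60XX → F_EXX = 60 ksi.
Throat t_e = 0.707 × 0.1875 = 0.1326 in.
r_n/Ω = (0.6 × 60 × 0.1326) / 2.0 = 2.386 kip/in.
L_req = P / (r_n/Ω) = 10.4 / 2.386 = 4.359 in total.
Round up → use L = 4.5 in.

L = 4.5 in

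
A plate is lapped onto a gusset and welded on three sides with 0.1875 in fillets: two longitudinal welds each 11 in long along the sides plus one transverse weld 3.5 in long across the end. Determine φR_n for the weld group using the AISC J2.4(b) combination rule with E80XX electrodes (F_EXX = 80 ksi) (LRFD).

φR_n ≈ 122 kips

t_e = 0.707 × 0.1875 = 0.1326 in.
R_nwl = 0.6 × 80 × 0.1326 × 22 = 140 kips (longitudinal, 2 welds).
R_nwt = 0.6 × 80 × 0.1326 × 3.5 = 22.27 kips (transverse, base value).
(i) R_nwl + R_nwt = 162.3 kips; (ii) 0.85 R_nwl + 1.5 R_nwt = 152.4 kips.
R_n = max = 162.3 kips [governs: (i)]; φR_n = 121.7 kips.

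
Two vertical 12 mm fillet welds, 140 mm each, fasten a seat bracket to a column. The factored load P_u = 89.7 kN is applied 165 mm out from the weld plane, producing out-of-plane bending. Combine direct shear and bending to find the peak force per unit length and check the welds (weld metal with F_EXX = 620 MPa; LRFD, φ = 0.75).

f_max ≈ 2290 N/mm; adequate

L_w = 2 × 140 = 280 mm; section modulus (unit throat) S = 2 × L²/6 = 6533 mm².
Direct shear f_v = P/L_w = 89.7×10³/280 = 320.4 N/mm.
Moment M = P × e = 89.7×10³ × 165 = 14800000 N·mm; bending f_b = M/S = 2265 N/mm.
f_max = √(f_v² + f_b²) = √(320.4² + 2265²) = 2288 N/mm.
φr_n = 0.75 × 0.6 × 620 × (0.707 × 12) = 2367 N/mm → adequate.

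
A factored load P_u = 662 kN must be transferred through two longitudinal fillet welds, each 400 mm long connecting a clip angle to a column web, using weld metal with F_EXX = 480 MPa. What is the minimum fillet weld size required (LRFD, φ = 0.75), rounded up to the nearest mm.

w = 6 mm

Total weld length L = 800 mm.
Required throat t_e = P_u / (φ × 0.6 F_EXX × L) = 662 / (0.75 × 0.6 × 480 × 800 × 10⁻³) = 3.831 mm.
Required leg w = t_e / 0.707 = 5.419 mm → use 6 mm.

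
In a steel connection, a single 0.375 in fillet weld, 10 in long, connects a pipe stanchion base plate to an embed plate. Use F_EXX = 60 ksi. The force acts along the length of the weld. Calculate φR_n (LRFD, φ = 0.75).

Effective throat t_e = 0.707 × 0.375 = 0.2651 in.
Total length L = 10 in; A_we = 0.2651 × 10 = 2.651 in².
F_nw = 0.6 F_EXX = 0.6 × 60 = 36 ksi.
φR_n = 0.75 × 36 × 2.651 = 71.58 kip.

φR_n ≈ 71.6 kip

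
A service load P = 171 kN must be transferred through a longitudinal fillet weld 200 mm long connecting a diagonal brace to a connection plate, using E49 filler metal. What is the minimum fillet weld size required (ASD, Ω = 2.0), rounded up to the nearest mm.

w = 9 mm

E49XX → F_EXX = 490 MPa.
Total weld length L = 200 mm.
Required throat t_e = P × Ω / (0.6 F_EXX × L) = 171 × 2.0 / (0.6 × 490 × 200 × 10⁻³) = 5.816 mm.
Required leg w = t_e / 0.707 = 8.227 mm → use 9 mm.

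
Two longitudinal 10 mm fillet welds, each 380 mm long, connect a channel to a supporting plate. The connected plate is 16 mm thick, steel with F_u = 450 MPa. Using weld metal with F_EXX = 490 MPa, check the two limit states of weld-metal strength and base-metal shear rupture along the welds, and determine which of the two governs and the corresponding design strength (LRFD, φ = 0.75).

t_e = 0.707 × 10 = 7.07 mm; L = 760 mm.
Weld metal: φR_n = 0.75 × 0.6 × 490 × 7.07 × 760 × 10⁻³ = 1185 kN.
Base metal (shear rupture): φR_n = 0.75 × 0.6 × 450 × 16 × 760 × 10⁻³ = 2462 kN.
Governing: weld metal.

φR_n ≈ 1180 kN (weld metal governs)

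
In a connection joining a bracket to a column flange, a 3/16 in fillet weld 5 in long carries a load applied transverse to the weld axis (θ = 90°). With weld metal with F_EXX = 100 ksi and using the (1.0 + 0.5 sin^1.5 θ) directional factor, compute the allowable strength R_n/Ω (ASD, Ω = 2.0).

R_n/Ω ≈ 29.8 kips

t_e = 0.707 × 0.1875 = 0.1326 in; A_we = 0.1326 × 5 = 0.6628 in².
Directional factor: 1.0 + 0.5 sin^1.5(90°) = 1.5.
F_nw = 0.6 × 100 × 1.5 = 90 ksi.
R_n/Ω = (90 × 0.6628) / 2.0 = 29.83 kips.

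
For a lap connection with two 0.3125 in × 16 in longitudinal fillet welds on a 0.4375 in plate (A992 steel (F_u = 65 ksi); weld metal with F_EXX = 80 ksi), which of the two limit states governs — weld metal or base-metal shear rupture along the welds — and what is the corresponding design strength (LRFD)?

t_e = 0.707 × 0.3125 = 0.2209 in; L = 32 in.
Weld metal: φR_n = 0.75 × 0.6 × 80 × 0.2209 × 32 = 254.5 kips.
Base metal (shear rupture): φR_n = 0.75 × 0.6 × 65 × 0.4375 × 32 = 409.5 kips.
Governing: weld metal.

φR_n ≈ 255 kips (weld metal governs)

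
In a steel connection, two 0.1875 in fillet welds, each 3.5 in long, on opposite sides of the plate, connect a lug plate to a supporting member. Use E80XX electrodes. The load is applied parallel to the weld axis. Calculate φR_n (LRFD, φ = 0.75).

φR_n ≈ 33.4 kips

E80XX → F_EXX = 80 ksi.
Effective throat t_e = 0.707 × 0.1875 = 0.1326 in.
Total length L = 7 in; A_we = 0.1326 × 7 = 0.9279 in².
F_nw = 0.6 F_EXX = 0.6 × 80 = 48 ksi.
φR_n = 0.75 × 48 × 0.9279 = 33.41 kips.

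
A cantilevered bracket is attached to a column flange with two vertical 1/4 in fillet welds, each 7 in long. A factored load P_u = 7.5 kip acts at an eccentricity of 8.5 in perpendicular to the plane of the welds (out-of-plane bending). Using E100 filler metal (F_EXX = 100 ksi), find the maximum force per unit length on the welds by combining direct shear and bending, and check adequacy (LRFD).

f_max ≈ 3.94 kip/in; adequate

L_w = 2 × 7 = 14 in; section modulus (unit throat) S = 2 × L²/6 = 16.33 in².
Direct shear f_v = P/L_w = 7.5/14 = 0.5357 kip/in.
Moment M = P × e = 7.5 × 8.5 = 63.75 kip·in; bending f_b = M/S = 3.903 kip/in.
f_max = √(f_v² + f_b²) = √(0.5357² + 3.903²) = 3.94 kip/in.
φr_n = 0.75 × 0.6 × 100 × (0.707 × 0.25) = 7.954 kip/in → adequate.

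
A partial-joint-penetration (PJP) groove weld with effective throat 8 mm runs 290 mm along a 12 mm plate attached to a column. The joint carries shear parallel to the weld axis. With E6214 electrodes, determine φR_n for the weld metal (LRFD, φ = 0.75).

E62XX → F_EXX = 620 MPa.
Effective throat (given) t_e = 8 mm.
A_we = 8 × 290 = 2320 mm².
F_nw = 0.6 F_EXX = 372 MPa.
φR_n = 0.75 × 372 × 2320 × 10⁻³ = 647.3 kN.

φR_n ≈ 647 kN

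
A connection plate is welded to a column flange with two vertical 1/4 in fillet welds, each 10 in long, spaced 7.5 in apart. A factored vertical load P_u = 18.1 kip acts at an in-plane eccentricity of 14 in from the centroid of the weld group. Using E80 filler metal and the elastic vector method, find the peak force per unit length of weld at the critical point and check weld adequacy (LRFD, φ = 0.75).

f_max ≈ 4.14 kip/in; adequate

E80XX → F_EXX = 80 ksi.
Total weld length L_w = 20 in. Treat welds as unit-width lines.
Polar moment about centroid: J = 2[d³/12 + d(b/2)²] = 2[10³/12 + 10×3.75²] = 447.9 in³.
Direct shear f_v = P/L_w = 18.1 / 20 = 0.905 kip/in (vertical).
Torsion M = P·e = 18.1 × 14 = 253.4 kip·in.
Critical point at (x, y) = (3.75, 5) from centroid. f_tx = M·y/J = 2.829 kip/in; f_ty = M·x/J = 2.121 kip/in.
Resultant f_max = √[f_tx² + (f_v + f_ty)²] = √[2.829² + (0.905 + 2.121)²] = 4.143 kip/in.
Capacity per unit length: φr_n = 0.75 × 0.6 × 80 × (0.707 × 0.25) = 6.363 kip/in.
4.143 ≤ 6.363 → adequate.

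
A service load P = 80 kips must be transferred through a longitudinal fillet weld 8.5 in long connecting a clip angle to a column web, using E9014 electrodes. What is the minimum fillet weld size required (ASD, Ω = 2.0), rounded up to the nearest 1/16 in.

w = 1/2 in

E90XX → F_EXX = 90 ksi.
Total weld length L = 8.5 in.
Required throat t_e = P × Ω / (0.6 F_EXX × L) = 80 × 2.0 / (0.6 × 90 × 8.5) = 0.3486 in.
Required leg w = t_e / 0.707 = 0.493 in → use 1/2 in.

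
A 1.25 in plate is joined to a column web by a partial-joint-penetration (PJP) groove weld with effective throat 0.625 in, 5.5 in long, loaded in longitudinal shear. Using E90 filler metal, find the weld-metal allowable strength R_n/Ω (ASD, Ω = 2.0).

E90XX → F_EXX = 90 ksi.
Effective throat (given) t_e = 0.625 in.
A_we = 0.625 × 5.5 = 3.438 in².
F_nw = 0.6 F_EXX = 54 ksi.
R_n/Ω = (54 × 3.438) / 2.0 = 92.81 kips.

R_n/Ω ≈ 92.8 kips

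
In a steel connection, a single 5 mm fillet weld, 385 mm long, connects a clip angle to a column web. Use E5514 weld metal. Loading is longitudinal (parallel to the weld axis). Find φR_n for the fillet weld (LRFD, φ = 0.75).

φR_n ≈ 337 kN

E55XX → F_EXX = 550 MPa.
Effective throat t_e = 0.707 × 5 = 3.535 mm.
Total length L = 385 mm; A_we = 3.535 × 385 = 1361 mm².
F_nw = 0.6 F_EXX = 0.6 × 550 = 330 MPa.
φR_n = 0.75 × 330 × 1361 × 10⁻³ = 336.8 kN.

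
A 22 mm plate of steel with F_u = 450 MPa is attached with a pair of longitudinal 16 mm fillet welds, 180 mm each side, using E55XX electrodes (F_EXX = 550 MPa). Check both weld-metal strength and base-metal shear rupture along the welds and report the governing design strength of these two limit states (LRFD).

φR_n ≈ 1010 kN (weld metal governs)

t_e = 0.707 × 16 = 11.31 mm; L = 360 mm.
Weld metal: φR_n = 0.75 × 0.6 × 550 × 11.31 × 360 × 10⁻³ = 1008 kN.
Base metal (shear rupture): φR_n = 0.75 × 0.6 × 450 × 22 × 360 × 10⁻³ = 1604 kN.
Governing: weld metal.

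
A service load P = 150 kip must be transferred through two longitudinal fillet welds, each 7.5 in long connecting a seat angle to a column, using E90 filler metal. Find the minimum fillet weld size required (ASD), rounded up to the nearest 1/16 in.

E90XX → F_EXX = 90 ksi.
Total weld length L = 15 in.
Required throat t_e = P × Ω / (0.6 F_EXX × L) = 150 × 2.0 / (0.6 × 90 × 15) = 0.3704 in.
Required leg w = t_e / 0.707 = 0.5239 in → use 9/16 in.

w = 9/16 in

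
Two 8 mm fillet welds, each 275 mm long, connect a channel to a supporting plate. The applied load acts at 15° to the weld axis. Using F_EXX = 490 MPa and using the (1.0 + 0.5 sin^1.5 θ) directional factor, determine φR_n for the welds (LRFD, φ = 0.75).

t_e = 0.707 × 8 = 5.656 mm; A_we = 5.656 × 550 = 3111 mm².
Directional factor: 1.0 + 0.5 sin^1.5(15°) = 1.066.
F_nw = 0.6 × 490 × 1.066 = 313.4 MPa.
φR_n = 0.75 × 313.4 × 3111 × 10⁻³ = 731.1 kN.

φR_n ≈ 731 kN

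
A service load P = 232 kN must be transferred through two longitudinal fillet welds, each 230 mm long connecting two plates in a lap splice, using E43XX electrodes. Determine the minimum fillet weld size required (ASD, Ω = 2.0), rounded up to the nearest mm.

E43XX → F_EXX = 430 MPa.
Total weld length L = 460 mm.
Required throat t_e = P × Ω / (0.6 F_EXX × L) = 232 × 2.0 / (0.6 × 430 × 460 × 10⁻³) = 3.91 mm.
Required leg w = t_e / 0.707 = 5.53 mm → use 6 mm.

w = 6 mm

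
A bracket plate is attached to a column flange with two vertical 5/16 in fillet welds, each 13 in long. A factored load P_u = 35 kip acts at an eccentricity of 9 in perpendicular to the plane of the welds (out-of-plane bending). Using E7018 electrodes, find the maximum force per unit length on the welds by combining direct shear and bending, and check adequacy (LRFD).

E70XX → F_EXX = 70 ksi.
L_w = 2 × 13 = 26 in; section modulus (unit throat) S = 2 × L²/6 = 56.33 in².
Direct shear f_v = P/L_w = 35/26 = 1.346 kip/in.
Moment M = P × e = 35 × 9 = 315 kip·in; bending f_b = M/S = 5.592 kip/in.
f_max = √(f_v² + f_b²) = √(1.346² + 5.592²) = 5.751 kip/in.
φr_n = 0.75 × 0.6 × 70 × (0.707 × 0.3125) = 6.96 kip/in → adequate.

f_max ≈ 5.75 kip/in; adequate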